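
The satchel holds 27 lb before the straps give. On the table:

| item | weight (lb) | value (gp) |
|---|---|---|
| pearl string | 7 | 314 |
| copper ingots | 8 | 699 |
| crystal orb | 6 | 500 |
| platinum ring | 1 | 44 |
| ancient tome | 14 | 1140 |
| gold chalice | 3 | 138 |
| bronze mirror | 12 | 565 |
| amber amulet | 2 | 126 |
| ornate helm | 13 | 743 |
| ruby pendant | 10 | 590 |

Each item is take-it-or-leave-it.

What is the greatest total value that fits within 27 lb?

Taking the top-ratio items first gives copper ingots + crystal orb + platinum ring + amber amulet + ruby pendant for 1959 (27 lb).
But copper ingots + ancient tome + gold chalice + amber amulet fits in 27 lb and reaches 2103.
Every other selection either busts 27 lb or fails to beat 2103.

2103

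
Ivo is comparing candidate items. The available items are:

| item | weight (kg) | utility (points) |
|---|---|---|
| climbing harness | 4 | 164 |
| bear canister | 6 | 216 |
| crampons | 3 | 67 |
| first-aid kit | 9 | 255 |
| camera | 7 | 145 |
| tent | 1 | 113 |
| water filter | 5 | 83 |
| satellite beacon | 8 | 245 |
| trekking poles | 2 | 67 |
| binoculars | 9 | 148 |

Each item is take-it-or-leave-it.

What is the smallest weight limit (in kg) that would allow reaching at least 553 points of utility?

Look for the lowest-weight combination reaching 553.
climbing harness + bear canister + tent + trekking poles: 560 utility at 13 kg.
Any bundle with less than 13 kg falls short of 553.

13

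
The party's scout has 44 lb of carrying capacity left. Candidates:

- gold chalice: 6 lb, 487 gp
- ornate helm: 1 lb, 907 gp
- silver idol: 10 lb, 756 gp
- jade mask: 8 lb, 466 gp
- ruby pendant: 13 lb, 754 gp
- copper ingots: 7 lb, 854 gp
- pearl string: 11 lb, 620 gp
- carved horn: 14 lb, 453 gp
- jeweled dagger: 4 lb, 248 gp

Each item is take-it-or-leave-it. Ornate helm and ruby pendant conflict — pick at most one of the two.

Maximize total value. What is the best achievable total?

4090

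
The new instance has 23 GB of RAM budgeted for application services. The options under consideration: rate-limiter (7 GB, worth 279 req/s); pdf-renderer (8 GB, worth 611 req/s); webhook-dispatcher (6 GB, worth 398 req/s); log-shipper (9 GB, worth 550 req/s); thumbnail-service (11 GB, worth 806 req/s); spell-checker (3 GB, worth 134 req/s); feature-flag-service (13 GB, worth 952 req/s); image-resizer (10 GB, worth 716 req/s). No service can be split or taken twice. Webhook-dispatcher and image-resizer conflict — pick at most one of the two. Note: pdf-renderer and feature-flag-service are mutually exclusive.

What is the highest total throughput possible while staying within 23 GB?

Greedy by ratio would take pdf-renderer + thumbnail-service + spell-checker: 22 GB used, total 1551.
Reworking the packing: feature-flag-service + image-resizer uses 23 GB and improves the total to 1668.
An exhaustive check of the 256 subsets confirms 1668.

1668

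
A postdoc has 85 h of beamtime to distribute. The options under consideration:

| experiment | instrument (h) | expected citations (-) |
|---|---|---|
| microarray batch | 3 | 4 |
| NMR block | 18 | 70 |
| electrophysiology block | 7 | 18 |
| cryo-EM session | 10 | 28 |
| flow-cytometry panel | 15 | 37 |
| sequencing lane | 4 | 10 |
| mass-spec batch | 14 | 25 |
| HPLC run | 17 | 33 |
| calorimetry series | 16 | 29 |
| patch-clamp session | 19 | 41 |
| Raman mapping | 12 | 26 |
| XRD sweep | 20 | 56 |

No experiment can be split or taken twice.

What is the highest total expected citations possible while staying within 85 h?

239

Density check — NMR block 3.89, cryo-EM session 2.80, XRD sweep 2.80 are the best per h.
Filling by ratio: microarray batch + NMR block + electrophysiology block + cryo-EM session + flow-cytometry panel + sequencing lane + XRD sweep for 223, with 8 h left unused.
Replace sequencing lane with Raman mapping: the trade gains 16 net, giving 239 at 85 h.
Nothing else within 85 h beats 239.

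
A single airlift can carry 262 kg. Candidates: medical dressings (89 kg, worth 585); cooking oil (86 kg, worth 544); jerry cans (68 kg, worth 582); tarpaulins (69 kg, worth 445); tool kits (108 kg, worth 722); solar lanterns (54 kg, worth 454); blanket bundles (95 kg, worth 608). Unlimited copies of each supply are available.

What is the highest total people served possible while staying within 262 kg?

2200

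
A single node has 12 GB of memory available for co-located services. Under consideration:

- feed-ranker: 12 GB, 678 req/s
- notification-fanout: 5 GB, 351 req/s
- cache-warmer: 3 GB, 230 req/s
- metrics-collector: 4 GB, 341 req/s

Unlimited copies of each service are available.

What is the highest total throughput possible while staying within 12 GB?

Density check — metrics-collector 85.25, cache-warmer 76.67, notification-fanout 70.20, feed-ranker 56.50 are the best per GB.
3×metrics-collector uses 12 of the 12 GB and totals 1023.

1023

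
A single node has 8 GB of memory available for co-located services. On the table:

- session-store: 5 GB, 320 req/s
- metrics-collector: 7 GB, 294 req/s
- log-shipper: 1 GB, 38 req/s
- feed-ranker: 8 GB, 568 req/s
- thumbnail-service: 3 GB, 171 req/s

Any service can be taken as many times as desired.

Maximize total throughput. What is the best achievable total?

The ratio ordering already packs tightly: feed-ranker, 8 GB, 568.
No other feasible combination exceeds 568.

568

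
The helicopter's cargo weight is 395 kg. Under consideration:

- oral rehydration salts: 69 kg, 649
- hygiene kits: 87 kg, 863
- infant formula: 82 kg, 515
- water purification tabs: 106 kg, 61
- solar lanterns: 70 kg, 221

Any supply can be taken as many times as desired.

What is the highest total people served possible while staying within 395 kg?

By people served per kg: hygiene kits 9.92, oral rehydration salts 9.41, infant formula 6.28, solar lanterns 3.16 lead.
A density-first pass picks 4×hygiene kits — 3452 at 348 kg.
The 174 kg tied up in 2×hygiene kits is better spent on 3×oral rehydration salts — total rises to 3673 (381 kg).
The spare 14 kg is too small for any remaining supply, and no exchange beats 3673.

3673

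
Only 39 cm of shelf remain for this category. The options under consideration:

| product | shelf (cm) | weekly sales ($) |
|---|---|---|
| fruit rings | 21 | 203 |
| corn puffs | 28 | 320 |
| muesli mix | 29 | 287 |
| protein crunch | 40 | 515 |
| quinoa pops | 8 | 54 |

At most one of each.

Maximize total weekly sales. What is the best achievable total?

Density check — protein crunch 12.88, corn puffs 11.43, muesli mix 9.90, fruit rings 9.67 are the best per cm.
Corn puffs + quinoa pops uses 36 of the 39 cm and totals 374.

374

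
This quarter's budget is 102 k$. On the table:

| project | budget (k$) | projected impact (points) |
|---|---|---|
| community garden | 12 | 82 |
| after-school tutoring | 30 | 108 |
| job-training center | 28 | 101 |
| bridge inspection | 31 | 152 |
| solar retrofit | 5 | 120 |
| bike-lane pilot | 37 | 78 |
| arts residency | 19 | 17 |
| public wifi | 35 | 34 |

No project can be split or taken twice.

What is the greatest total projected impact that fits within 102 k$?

The ratio heuristic lands on community garden + job-training center + bridge inspection + solar retrofit + arts residency (472) but leaves 7 k$ idle.
The 31 k$ tied up in community garden and arts residency is better spent on after-school tutoring — total rises to 481 (94 k$).
The spare 8 k$ is too small for any remaining project, and no exchange beats 481.

481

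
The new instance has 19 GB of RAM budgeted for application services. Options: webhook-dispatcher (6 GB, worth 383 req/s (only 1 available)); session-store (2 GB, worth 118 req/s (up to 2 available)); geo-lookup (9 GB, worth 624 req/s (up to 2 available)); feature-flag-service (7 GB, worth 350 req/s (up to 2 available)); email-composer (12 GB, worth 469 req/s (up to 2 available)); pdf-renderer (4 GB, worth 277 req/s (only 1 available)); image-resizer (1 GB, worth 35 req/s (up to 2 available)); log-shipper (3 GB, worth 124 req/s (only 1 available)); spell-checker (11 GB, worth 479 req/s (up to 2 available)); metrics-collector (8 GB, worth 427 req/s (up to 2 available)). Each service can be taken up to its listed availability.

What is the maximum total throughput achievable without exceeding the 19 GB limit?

1284

Ranking by ratio (throughput/GB): geo-lookup 69.33, pdf-renderer 69.25, webhook-dispatcher 63.83, session-store 59.00.
A density-first pass picks 2×geo-lookup + image-resizer — 1283 at 19 GB.
The 10 GB tied up in geo-lookup and image-resizer is better spent on webhook-dispatcher + pdf-renderer — total rises to 1284 (19 GB).
No other feasible combination exceeds 1284.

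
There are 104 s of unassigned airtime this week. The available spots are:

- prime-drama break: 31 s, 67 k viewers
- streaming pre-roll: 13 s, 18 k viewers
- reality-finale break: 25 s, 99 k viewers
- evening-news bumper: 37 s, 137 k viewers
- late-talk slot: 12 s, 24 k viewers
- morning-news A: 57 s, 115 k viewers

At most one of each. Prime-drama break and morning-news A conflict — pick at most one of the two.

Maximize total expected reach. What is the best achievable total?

Best packing: prime-drama break + reality-finale break + evening-news bumper — 93 s, 303 total.
No other feasible combination exceeds 303.

303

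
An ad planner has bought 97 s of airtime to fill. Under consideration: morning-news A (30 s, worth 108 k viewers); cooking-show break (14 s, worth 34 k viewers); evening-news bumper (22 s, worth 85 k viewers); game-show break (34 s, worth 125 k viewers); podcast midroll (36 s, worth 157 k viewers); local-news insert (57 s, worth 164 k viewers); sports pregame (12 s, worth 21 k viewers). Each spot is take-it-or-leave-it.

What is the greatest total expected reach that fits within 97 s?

367

Density check — podcast midroll 4.36, evening-news bumper 3.86, game-show break 3.68 are the best per s.
The ratio ordering already packs tightly: evening-news bumper + game-show break + podcast midroll, 92 s, 367.
That's the maximum — no swap from here does better than 367.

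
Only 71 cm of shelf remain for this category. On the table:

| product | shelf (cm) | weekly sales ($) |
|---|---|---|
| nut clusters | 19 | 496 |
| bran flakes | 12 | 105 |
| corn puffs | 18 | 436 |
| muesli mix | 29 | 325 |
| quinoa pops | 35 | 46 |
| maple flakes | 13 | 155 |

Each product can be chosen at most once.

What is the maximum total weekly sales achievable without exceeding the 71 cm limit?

1257

Filling by ratio: nut clusters + bran flakes + corn puffs + maple flakes for 1192, with 9 cm left unused.
The 25 cm tied up in bran flakes and maple flakes is better spent on muesli mix — total rises to 1257 (66 cm).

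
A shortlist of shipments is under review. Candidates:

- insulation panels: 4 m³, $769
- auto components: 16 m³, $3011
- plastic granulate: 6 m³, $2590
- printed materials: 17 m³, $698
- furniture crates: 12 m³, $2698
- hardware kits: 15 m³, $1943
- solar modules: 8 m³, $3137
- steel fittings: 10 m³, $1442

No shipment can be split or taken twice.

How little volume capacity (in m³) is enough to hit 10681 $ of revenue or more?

42

Look for the lowest-volume combination reaching 10681.
Taking auto components + plastic granulate + furniture crates + solar modules gives 11436 (≥ 10681) for 42 m³.
Below 42 m³ the best achievable stays under 10681.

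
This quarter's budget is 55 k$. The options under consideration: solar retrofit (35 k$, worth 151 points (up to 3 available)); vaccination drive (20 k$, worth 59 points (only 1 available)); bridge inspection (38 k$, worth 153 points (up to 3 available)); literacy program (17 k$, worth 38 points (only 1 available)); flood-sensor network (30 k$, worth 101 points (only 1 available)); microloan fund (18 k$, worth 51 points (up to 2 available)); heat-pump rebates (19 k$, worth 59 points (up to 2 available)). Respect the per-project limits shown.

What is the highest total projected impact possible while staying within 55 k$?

Solar retrofit + heat-pump rebates uses 54 of the 55 k$ and totals 210.
No other feasible combination exceeds 210.

210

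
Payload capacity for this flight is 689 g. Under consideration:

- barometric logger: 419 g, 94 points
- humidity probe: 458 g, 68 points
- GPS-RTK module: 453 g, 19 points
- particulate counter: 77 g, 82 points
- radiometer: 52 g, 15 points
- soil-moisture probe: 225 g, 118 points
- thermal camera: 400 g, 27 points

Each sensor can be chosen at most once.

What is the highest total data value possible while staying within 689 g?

215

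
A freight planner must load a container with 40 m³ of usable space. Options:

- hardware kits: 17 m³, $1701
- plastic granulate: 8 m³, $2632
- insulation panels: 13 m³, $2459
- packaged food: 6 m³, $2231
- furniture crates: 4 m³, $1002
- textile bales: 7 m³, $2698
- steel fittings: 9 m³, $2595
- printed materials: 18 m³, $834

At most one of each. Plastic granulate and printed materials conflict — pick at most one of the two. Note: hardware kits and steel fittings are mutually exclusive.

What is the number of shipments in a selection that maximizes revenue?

5

Best achievable revenue is 11158.
For example plastic granulate + packaged food + furniture crates + textile bales + steel fittings achieves it, using 34 m³.
Any selection reaching 11158 contains exactly 5 shipments.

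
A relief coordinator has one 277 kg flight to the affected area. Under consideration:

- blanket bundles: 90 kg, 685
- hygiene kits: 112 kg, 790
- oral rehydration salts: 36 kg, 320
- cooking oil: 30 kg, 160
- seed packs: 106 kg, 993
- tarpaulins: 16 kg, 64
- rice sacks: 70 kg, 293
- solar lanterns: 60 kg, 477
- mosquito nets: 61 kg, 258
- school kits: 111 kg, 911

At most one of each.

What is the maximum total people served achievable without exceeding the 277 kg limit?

2381

Greedy by ratio would take oral rehydration salts + seed packs + tarpaulins + school kits: 269 kg used, total 2288.
Replace oral rehydration salts and tarpaulins with solar lanterns: the trade gains 93 net, giving 2381 at 277 kg.
Nothing else within 277 kg beats 2381.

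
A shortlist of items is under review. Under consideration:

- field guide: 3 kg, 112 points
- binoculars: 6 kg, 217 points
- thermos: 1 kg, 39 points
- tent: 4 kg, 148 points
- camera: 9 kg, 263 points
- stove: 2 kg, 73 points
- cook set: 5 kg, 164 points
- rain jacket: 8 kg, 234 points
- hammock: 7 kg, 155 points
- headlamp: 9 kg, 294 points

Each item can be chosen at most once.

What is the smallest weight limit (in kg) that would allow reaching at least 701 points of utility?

Need the lightest bundle worth ≥ 701.
field guide + binoculars + tent + stove + cook set reaches 714 using 20 kg.
Any bundle with less than 20 kg falls short of 701.

20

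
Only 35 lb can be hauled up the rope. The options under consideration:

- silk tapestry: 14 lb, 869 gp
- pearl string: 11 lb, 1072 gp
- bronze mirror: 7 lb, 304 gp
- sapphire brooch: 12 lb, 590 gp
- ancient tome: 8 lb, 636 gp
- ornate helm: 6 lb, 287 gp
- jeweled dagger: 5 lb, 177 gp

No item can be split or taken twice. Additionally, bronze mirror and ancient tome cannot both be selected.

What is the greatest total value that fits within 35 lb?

By value per lb: pearl string 97.45, ancient tome 79.50, silk tapestry 62.07, sapphire brooch 49.17 lead.
The ratio ordering already packs tightly: silk tapestry + pearl string + ancient tome, 33 lb, 2577.
Runner-up pearl string + sapphire brooch + ancient tome tops out at 2298.

2577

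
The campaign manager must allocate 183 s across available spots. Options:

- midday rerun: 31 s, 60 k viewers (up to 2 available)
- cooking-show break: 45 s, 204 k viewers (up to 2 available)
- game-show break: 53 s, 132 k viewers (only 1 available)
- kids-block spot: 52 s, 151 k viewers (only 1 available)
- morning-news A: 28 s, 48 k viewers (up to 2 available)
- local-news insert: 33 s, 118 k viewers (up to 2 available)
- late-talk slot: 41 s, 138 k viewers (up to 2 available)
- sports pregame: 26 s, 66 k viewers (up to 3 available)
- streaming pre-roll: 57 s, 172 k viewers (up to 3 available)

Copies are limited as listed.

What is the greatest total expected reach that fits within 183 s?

710

Density check — cooking-show break 4.53, local-news insert 3.58, late-talk slot 3.37, streaming pre-roll 3.02 are the best per s.
Taking 2×cooking-show break + 2×local-news insert + sports pregame: 182 s used, 710 in expected reach.
Nothing else within 183 s beats 710.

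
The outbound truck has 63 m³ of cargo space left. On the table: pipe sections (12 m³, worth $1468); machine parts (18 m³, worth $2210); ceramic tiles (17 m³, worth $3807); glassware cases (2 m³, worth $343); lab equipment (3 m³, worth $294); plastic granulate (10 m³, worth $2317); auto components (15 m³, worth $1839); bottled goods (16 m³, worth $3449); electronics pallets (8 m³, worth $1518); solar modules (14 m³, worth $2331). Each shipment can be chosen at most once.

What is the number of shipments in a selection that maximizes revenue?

5

Best achievable revenue is 12559.
One optimal bundle: pipe sections + ceramic tiles + plastic granulate + bottled goods + electronics pallets (63 m³).
All optima have 5 shipments.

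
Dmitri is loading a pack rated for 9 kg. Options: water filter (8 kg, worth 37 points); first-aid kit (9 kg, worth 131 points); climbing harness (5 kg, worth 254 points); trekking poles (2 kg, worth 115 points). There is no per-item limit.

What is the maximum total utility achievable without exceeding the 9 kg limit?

484

Density check — trekking poles 57.50, climbing harness 50.80, first-aid kit 14.56 are the best per kg.
Filling by ratio: 4×trekking poles for 460, with 1 kg left unused.
Replace 2×trekking poles with climbing harness: the trade gains 24 net, giving 484 at 9 kg.
Nothing else within 9 kg beats 484.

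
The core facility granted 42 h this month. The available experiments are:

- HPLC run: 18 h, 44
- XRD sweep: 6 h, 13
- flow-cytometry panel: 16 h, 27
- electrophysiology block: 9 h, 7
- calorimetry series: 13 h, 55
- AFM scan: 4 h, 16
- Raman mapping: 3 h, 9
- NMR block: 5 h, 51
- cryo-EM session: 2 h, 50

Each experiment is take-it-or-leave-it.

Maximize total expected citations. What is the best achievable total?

216

By expected citations per h: cryo-EM session 25.00, NMR block 10.20, calorimetry series 4.23, AFM scan 4.00 lead.
Greedy by ratio would take XRD sweep + electrophysiology block + calorimetry series + AFM scan + Raman mapping + NMR block + cryo-EM session: 42 h used, total 201.
The 18 h tied up in XRD sweep and electrophysiology block and Raman mapping is better spent on HPLC run — total rises to 216 (42 h).
That's the maximum — no swap from here does better than 216.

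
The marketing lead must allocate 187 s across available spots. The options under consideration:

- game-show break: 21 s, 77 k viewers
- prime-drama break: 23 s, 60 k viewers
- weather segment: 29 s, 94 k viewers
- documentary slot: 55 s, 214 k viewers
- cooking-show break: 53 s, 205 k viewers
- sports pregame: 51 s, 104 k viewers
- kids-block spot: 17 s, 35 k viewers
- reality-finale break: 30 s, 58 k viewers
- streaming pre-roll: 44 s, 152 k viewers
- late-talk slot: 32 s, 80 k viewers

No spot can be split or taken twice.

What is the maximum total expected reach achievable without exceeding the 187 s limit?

Ranking by ratio (expected reach/s): documentary slot 3.89, cooking-show break 3.87, game-show break 3.67, streaming pre-roll 3.45.
Greedy by ratio would take game-show break + documentary slot + cooking-show break + streaming pre-roll: 173 s used, total 648.
Dropping game-show break frees 21 s; slotting in weather segment (29 s) lifts the total to 665 at 181 s.
Next best is documentary slot + cooking-show break + streaming pre-roll + late-talk slot at 651 (184 s) — short by 14.

665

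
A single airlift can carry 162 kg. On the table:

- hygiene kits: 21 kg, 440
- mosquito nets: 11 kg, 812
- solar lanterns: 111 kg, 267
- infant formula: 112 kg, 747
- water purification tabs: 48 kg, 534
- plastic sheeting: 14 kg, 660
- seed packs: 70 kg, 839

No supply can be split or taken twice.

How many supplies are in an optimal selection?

Optimal total is 2845.
One optimal bundle: mosquito nets + water purification tabs + plastic sheeting + seed packs (143 kg).
Any selection reaching 2845 contains exactly 4 supplies.

4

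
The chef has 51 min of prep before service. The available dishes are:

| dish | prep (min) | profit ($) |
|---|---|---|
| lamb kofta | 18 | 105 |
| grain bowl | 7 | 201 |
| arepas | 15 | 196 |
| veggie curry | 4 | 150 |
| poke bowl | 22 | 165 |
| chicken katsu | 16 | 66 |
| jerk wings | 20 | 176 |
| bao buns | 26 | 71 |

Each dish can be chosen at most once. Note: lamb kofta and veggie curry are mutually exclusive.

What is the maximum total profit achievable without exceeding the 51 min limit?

Ranking by ratio (profit/min): veggie curry 37.50, grain bowl 28.71, arepas 13.07, jerk wings 8.80.
Grain bowl + arepas + veggie curry + jerk wings uses 46 of the 51 min and totals 723.

723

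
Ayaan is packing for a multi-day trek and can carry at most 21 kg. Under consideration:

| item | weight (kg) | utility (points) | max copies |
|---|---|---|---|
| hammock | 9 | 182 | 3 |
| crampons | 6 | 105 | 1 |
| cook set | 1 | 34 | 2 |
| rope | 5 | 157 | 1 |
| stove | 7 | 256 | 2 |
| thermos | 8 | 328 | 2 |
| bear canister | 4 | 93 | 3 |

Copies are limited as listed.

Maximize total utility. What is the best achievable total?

Greedy by ratio would take 2×cook set + 2×thermos: 18 kg used, total 724.
The 2 kg tied up in 2×cook set is better spent on rope — total rises to 813 (21 kg).
Every other selection either busts 21 kg or exceeds an availability limit or fails to beat 813.

813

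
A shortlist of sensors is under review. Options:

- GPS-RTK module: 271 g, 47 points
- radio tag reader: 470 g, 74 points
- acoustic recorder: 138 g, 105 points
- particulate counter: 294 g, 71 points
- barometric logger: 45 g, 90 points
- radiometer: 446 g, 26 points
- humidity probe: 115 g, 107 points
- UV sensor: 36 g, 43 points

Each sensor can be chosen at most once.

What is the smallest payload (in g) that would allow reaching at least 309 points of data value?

334

Minimise g subject to total data value ≥ 309.
acoustic recorder + barometric logger + humidity probe + UV sensor reaches 345 using 334 g.
No combination under 334 g hits 309.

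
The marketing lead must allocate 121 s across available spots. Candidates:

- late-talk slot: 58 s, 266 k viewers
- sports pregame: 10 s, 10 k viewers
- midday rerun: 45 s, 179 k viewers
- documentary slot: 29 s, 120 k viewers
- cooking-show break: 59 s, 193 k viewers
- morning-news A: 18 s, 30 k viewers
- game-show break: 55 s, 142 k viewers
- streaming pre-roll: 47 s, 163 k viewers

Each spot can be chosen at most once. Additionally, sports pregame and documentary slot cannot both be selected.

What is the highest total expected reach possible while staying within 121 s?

Density check — late-talk slot 4.59, documentary slot 4.14, midday rerun 3.98 are the best per s.
Late-talk slot + midday rerun + morning-news A uses 121 of the 121 s and totals 475.
Nothing else feasible within 121 s beats 475.

475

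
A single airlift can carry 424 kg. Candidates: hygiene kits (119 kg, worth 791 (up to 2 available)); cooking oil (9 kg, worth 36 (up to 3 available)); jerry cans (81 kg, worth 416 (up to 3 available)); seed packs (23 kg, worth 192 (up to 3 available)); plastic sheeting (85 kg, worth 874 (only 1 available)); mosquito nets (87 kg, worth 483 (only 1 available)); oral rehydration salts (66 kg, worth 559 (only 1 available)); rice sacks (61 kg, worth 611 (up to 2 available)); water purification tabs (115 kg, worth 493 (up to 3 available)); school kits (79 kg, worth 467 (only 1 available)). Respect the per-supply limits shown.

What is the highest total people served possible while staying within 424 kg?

3698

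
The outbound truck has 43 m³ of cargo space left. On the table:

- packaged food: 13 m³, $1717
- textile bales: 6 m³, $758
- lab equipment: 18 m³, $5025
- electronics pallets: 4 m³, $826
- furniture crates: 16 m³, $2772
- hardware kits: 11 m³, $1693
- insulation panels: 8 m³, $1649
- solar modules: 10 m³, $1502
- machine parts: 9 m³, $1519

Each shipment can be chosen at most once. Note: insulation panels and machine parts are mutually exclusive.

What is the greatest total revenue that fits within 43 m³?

9446

Density check — lab equipment 279.17, electronics pallets 206.50, insulation panels 206.12 are the best per m³.
Lab equipment + furniture crates + insulation panels uses 42 of the 43 m³ and totals 9446.
Runner-up lab equipment + furniture crates + machine parts tops out at 9316.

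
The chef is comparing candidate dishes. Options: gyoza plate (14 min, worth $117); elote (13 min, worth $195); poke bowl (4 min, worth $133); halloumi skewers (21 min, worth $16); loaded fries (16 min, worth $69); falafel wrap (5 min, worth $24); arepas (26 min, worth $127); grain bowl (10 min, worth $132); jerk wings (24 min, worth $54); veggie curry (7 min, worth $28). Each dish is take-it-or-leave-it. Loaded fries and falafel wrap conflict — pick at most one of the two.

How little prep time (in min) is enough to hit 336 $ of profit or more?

22

Need the lightest bundle worth ≥ 336.
elote + poke bowl + falafel wrap reaches 352 using 22 min.
Any bundle with less than 22 min falls short of 336.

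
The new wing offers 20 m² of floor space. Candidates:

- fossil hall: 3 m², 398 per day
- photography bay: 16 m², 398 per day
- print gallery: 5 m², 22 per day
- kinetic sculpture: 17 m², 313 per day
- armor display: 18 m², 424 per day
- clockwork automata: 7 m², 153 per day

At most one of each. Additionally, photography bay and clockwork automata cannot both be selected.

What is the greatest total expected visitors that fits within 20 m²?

Ranking by ratio (expected visitors/m²): fossil hall 132.67, photography bay 24.88, armor display 23.56.
Taking fossil hall + photography bay: 19 m² used, 796 in expected visitors.
Next best is fossil hall + kinetic sculpture at 711 (20 m²) — short by 85.

796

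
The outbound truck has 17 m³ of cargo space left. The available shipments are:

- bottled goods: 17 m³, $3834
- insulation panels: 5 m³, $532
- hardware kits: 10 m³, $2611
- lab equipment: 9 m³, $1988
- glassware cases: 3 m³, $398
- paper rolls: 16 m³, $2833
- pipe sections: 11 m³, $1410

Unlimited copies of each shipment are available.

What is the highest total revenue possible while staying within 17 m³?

3834

Filling by ratio: hardware kits + 2×glassware cases for 3407, with 1 m³ left unused.
The 16 m³ tied up in hardware kits and 2×glassware cases is better spent on bottled goods — total rises to 3834 (17 m³).
That's the maximum — no swap from here does better than 3834.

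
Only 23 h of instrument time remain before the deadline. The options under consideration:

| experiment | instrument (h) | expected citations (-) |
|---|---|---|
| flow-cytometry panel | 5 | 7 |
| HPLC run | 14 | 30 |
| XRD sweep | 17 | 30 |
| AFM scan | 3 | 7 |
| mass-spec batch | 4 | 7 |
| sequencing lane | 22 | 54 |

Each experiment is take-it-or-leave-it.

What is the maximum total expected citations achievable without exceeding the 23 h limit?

54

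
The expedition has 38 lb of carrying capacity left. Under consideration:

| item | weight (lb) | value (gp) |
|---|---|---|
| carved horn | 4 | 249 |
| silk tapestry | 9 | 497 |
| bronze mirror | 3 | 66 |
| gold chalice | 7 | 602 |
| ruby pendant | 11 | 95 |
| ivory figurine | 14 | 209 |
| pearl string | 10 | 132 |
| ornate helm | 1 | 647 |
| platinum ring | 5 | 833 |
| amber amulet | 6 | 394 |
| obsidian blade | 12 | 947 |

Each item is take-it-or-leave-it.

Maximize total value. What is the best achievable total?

By value per lb: ornate helm 647.00, platinum ring 166.60, gold chalice 86.00 lead.
Taking the top-ratio items first gives carved horn + bronze mirror + gold chalice + ornate helm + platinum ring + amber amulet + obsidian blade for 3738 (38 lb).
Replace bronze mirror and amber amulet with silk tapestry: the trade gains 37 net, giving 3775 at 38 lb.
The closest alternative, carved horn + bronze mirror + gold chalice + ornate helm + platinum ring + amber amulet + obsidian blade, reaches only 3738.

3775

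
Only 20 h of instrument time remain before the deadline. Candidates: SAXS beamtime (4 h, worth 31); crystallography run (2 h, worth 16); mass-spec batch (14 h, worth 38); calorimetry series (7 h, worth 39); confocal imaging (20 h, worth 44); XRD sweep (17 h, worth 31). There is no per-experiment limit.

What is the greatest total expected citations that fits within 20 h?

Ranking by ratio (expected citations/h): crystallography run 8.00, SAXS beamtime 7.75, calorimetry series 5.57, mass-spec batch 2.71.
Taking 10×crystallography run: 20 h used, 160 in expected citations.
That's the maximum — no swap from here does better than 160.

160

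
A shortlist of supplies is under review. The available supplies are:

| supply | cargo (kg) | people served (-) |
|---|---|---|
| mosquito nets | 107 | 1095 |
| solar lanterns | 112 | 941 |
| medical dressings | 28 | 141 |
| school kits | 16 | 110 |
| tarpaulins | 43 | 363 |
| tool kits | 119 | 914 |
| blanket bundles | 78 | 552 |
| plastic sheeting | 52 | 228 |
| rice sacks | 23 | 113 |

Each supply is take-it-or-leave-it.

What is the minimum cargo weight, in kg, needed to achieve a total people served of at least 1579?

Minimise kg subject to total people served ≥ 1579.
Taking mosquito nets + medical dressings + tarpaulins gives 1599 (≥ 1579) for 178 kg.
Below 178 kg the best achievable stays under 1579.

178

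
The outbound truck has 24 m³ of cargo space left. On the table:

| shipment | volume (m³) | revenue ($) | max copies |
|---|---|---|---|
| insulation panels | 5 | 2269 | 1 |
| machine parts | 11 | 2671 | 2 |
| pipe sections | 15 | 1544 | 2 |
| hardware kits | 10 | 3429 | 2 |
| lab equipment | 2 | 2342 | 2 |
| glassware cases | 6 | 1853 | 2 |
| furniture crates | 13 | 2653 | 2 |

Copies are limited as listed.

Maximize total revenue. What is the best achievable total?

11542

Density check — lab equipment 1171.00, insulation panels 453.80, hardware kits 342.90 are the best per m³.
Greedy by ratio would take insulation panels + hardware kits + 2×lab equipment: 19 m³ used, total 10382.
Dropping insulation panels frees 5 m³; slotting in hardware kits (10 m³) lifts the total to 11542 at 24 m³.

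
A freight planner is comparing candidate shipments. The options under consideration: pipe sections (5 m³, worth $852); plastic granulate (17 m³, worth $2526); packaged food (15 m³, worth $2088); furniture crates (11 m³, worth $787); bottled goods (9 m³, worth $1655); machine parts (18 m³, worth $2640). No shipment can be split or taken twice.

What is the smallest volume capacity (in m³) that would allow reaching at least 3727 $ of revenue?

24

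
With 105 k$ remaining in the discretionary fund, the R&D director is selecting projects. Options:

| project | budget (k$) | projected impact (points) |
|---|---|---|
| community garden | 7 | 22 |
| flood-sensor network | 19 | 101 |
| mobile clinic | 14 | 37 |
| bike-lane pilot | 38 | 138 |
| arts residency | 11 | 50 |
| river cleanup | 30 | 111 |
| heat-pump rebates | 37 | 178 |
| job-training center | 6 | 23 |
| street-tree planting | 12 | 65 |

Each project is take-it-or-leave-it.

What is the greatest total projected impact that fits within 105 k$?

478

Taking the top-ratio projects first gives community garden + flood-sensor network + arts residency + heat-pump rebates + job-training center + street-tree planting for 439 (92 k$).
Replace community garden and arts residency with river cleanup: the trade gains 39 net, giving 478 at 104 k$.
Runner-up community garden + flood-sensor network + river cleanup + heat-pump rebates + street-tree planting tops out at 477.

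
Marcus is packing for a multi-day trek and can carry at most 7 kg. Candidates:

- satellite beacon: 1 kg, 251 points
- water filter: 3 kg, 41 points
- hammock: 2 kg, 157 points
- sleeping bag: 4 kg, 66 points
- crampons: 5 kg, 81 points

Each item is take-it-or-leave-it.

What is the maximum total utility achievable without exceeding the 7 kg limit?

The ratio ordering already packs tightly: satellite beacon + hammock + sleeping bag, 7 kg, 474.
Next best is satellite beacon + water filter + hammock at 449 (6 kg) — short by 25.

474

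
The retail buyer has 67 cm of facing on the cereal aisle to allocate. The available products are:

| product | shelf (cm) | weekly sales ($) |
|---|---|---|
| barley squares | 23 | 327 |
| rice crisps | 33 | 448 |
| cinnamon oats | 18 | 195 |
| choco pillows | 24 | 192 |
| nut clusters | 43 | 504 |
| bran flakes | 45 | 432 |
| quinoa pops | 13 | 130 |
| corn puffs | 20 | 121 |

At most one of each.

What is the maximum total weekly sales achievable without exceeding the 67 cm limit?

831

Greedy by ratio would take barley squares + rice crisps: 56 cm used, total 775.
Dropping rice crisps frees 33 cm; slotting in nut clusters (43 cm) lifts the total to 831 at 66 cm.
Runner-up barley squares + rice crisps tops out at 775.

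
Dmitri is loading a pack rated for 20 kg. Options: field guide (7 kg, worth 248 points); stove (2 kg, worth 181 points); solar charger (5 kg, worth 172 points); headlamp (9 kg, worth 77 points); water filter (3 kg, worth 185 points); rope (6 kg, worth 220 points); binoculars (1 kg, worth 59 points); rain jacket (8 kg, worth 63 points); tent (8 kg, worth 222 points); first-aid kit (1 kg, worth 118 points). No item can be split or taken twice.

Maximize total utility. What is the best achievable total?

By utility per kg: first-aid kit 118.00, stove 90.50, water filter 61.67 lead.
Field guide + stove + water filter + rope + binoculars + first-aid kit uses 20 of the 20 kg and totals 1011.
Every other selection either busts 20 kg or fails to beat 1011.

1011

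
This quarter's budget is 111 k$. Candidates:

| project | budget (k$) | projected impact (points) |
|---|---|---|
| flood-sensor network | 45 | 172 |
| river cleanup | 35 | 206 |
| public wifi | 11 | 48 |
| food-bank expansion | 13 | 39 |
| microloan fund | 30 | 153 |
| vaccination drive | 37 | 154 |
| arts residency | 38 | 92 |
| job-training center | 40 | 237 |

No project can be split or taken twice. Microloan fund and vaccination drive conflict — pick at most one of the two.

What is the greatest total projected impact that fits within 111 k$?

596

Ranking by ratio (projected impact/k$): job-training center 5.92, river cleanup 5.89, microloan fund 5.10.
Taking river cleanup + microloan fund + job-training center: 105 k$ used, 596 in projected impact.
Next best is flood-sensor network + river cleanup + microloan fund at 531 (110 k$) — short by 65.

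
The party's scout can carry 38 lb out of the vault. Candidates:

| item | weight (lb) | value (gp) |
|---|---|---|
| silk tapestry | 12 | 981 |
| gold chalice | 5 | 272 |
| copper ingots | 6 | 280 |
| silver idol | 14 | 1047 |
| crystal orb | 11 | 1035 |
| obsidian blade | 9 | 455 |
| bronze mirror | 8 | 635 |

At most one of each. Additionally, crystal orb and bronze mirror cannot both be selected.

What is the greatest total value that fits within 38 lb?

Silk tapestry + silver idol + crystal orb uses 37 of the 38 lb and totals 3063.
Next best is silk tapestry + copper ingots + crystal orb + obsidian blade at 2751 (38 lb) — short by 312.

3063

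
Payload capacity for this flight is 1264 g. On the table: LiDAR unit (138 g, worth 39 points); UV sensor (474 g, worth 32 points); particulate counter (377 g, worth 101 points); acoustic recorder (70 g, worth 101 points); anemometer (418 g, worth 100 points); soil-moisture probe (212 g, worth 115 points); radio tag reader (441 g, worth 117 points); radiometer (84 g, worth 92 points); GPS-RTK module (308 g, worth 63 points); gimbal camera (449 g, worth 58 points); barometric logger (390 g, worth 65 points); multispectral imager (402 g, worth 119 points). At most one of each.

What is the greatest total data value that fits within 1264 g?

By data value per g: acoustic recorder 1.44, radiometer 1.10, soil-moisture probe 0.54 lead.
The ratio heuristic lands on LiDAR unit + acoustic recorder + soil-moisture probe + radiometer + GPS-RTK module + multispectral imager (529) but leaves 50 g idle.
Replace LiDAR unit and GPS-RTK module with radio tag reader: the trade gains 15 net, giving 544 at 1209 g.
Next best is LiDAR unit + acoustic recorder + soil-moisture probe + radiometer + GPS-RTK module + multispectral imager at 529 (1214 g) — short by 15.

544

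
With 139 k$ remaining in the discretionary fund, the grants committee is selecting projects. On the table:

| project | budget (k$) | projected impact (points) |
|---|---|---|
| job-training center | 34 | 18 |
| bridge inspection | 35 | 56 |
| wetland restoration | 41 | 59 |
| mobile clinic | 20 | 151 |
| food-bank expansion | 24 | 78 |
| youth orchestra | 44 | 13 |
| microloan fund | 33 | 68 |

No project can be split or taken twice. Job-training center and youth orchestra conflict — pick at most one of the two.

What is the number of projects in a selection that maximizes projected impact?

4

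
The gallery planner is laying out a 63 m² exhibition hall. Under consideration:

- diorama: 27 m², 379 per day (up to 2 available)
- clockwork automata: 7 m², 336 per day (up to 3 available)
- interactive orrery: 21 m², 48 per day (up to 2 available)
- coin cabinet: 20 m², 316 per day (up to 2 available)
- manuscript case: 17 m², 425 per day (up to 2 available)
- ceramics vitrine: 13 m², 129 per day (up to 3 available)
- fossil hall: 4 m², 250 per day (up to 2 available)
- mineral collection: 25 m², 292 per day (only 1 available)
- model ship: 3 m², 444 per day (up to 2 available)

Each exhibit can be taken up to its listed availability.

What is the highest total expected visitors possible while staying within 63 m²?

2910

Taking the top-ratio exhibits first gives 3×clockwork automata + manuscript case + 2×fossil hall + 2×model ship for 2821 (52 m²).
Dropping clockwork automata frees 7 m²; slotting in manuscript case (17 m²) lifts the total to 2910 at 62 m².
That's the maximum — no swap from here does better than 2910.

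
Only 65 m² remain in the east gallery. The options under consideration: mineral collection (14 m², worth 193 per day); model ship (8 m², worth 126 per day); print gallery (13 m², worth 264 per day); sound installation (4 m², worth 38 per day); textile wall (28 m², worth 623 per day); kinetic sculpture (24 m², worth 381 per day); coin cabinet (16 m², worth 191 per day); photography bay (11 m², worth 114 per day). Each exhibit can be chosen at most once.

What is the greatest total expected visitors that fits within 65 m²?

The ratio ordering already packs tightly: print gallery + textile wall + kinetic sculpture, 65 m², 1268.
Nothing else within 65 m² beats 1268.

1268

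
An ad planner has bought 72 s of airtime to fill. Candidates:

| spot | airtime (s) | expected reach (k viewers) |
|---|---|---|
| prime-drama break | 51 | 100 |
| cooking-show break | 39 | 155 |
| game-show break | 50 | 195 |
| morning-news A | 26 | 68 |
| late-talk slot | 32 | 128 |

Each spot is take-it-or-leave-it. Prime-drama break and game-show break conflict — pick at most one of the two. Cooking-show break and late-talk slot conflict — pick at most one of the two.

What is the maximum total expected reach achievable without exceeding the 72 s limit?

Best packing: cooking-show break + morning-news A — 65 s, 223 total.
Every other selection either busts 72 s or breaks a pairing rule or fails to beat 223.

223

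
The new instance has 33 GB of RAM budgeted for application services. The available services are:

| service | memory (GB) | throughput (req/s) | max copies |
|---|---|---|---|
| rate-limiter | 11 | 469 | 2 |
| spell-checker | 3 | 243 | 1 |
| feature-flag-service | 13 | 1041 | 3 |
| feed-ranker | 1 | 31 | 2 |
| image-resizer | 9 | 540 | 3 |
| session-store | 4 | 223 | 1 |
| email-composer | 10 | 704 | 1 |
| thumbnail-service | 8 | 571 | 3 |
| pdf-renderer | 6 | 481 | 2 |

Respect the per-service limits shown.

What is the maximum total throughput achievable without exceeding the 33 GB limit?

2594

A density-first pass picks spell-checker + feature-flag-service + feed-ranker + session-store + 2×pdf-renderer — 2500 at 33 GB.
Replace spell-checker and session-store and pdf-renderer with feature-flag-service: the trade gains 94 net, giving 2594 at 33 GB.
Every other selection either busts 33 GB or exceeds an availability limit or fails to beat 2594.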